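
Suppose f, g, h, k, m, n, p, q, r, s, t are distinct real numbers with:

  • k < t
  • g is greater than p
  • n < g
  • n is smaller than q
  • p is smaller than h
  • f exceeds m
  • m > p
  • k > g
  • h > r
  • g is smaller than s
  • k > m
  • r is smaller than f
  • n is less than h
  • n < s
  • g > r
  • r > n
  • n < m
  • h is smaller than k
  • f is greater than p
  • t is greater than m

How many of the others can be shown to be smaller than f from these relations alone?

Directly below f: r, p, m.
One step further: n (4 so far).
No other element is forced below f by the given relations, so the count is 4.

4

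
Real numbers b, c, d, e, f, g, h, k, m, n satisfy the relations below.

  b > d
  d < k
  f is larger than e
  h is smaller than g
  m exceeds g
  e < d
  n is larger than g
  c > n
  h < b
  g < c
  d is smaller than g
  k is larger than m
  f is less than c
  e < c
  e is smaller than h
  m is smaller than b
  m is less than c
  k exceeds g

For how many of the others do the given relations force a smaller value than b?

5

The elements the relations force below b are e, h, d, g, m — no chain reaches any other.
That is 5.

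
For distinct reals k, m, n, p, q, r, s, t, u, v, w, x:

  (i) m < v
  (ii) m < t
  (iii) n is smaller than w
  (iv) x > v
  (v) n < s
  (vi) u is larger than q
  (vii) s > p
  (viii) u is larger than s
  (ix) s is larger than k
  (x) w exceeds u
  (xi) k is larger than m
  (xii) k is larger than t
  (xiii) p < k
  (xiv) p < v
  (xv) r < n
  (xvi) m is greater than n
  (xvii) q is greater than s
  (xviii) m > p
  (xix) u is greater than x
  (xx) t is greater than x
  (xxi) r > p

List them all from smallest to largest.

p < r < n < m < v < x < t < k < s < q < u < w

The consecutive links are each given: p < r; r < n; n < m; m < v; v < x; x < t; t < k; k < s; s < q; q < u; u < w.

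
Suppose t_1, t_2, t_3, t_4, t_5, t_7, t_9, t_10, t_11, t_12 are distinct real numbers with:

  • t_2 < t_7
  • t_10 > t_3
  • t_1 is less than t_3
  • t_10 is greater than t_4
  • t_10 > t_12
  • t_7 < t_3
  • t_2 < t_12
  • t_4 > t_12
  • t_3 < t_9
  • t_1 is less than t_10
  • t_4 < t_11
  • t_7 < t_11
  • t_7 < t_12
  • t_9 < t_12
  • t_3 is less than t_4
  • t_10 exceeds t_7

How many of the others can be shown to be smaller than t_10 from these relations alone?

Directly below t_10: t_7, t_1, t_3, t_12, t_4.
One step further: t_2, t_9 (7 so far).
No other element is forced below t_10 by the given relations, so the count is 7.

7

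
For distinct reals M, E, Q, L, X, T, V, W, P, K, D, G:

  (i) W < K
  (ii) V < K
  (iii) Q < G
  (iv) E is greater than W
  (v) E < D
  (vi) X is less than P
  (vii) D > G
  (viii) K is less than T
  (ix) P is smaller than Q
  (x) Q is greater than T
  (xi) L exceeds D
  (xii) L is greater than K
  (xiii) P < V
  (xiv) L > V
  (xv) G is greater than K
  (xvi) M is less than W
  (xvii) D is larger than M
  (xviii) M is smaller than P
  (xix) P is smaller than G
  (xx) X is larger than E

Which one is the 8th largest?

P

Chaining the given pairs: M < W < E < X < P < V < K < T < Q < G < D < L.
Counting 8 from the largest end gives P.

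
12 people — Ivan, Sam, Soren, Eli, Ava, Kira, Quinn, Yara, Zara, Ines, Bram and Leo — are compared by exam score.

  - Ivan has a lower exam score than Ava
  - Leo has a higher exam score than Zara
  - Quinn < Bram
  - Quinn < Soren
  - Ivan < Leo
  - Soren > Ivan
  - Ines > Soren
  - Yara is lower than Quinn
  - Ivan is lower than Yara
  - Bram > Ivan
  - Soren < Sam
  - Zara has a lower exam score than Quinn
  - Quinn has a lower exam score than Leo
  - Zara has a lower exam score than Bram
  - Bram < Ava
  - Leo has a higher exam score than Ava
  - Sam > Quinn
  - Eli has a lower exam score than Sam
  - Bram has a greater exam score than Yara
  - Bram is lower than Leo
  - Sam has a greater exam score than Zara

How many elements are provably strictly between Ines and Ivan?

The relations place Ivan below Ines. An element lies strictly between them when it is forced above Ivan and also forced below Ines.
Above Ivan: {Yara, Quinn, Soren, Bram, Ava, Leo, Sam}. Below Ines: {Zara, Yara, Quinn, Soren}.
Intersection: {Yara, Quinn, Soren} — 3.

3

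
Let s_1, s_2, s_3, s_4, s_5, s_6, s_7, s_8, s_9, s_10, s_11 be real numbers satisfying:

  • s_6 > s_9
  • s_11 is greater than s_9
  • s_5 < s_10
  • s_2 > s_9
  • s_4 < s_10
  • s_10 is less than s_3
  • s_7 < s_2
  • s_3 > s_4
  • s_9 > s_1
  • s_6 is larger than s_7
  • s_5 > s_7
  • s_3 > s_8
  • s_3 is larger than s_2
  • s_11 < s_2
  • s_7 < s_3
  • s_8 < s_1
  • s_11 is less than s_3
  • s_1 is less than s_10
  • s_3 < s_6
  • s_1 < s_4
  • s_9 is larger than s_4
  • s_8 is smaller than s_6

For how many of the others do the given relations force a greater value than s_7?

From s_7 the given relations immediately reach s_5, s_2, s_3, s_6.
From those, s_10 — 5 in total.
No other element is forced above s_7 by the given relations, so the count is 5.

5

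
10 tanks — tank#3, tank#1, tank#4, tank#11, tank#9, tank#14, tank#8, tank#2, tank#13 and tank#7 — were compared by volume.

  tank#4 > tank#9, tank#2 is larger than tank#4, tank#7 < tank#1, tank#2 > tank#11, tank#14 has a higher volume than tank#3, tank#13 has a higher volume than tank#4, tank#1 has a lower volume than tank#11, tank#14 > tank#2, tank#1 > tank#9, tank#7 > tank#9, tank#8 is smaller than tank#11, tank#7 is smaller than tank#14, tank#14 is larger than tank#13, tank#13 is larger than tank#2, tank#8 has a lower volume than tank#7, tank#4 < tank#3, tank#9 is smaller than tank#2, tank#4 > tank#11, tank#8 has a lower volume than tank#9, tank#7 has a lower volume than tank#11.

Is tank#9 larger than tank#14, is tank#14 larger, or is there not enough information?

tank#14

Chaining the given relations: tank#9 < tank#7 < tank#11 < tank#4 < tank#2 < tank#13 < tank#14.
So tank#14 is larger.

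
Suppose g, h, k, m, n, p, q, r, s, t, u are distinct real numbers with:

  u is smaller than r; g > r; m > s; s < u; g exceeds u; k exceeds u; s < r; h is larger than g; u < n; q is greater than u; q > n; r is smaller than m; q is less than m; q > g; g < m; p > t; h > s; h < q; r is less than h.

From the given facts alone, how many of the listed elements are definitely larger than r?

4

Directly above r: g, h, m.
One step further: q (4 so far).
Nothing else is reachable above r; 4 in all.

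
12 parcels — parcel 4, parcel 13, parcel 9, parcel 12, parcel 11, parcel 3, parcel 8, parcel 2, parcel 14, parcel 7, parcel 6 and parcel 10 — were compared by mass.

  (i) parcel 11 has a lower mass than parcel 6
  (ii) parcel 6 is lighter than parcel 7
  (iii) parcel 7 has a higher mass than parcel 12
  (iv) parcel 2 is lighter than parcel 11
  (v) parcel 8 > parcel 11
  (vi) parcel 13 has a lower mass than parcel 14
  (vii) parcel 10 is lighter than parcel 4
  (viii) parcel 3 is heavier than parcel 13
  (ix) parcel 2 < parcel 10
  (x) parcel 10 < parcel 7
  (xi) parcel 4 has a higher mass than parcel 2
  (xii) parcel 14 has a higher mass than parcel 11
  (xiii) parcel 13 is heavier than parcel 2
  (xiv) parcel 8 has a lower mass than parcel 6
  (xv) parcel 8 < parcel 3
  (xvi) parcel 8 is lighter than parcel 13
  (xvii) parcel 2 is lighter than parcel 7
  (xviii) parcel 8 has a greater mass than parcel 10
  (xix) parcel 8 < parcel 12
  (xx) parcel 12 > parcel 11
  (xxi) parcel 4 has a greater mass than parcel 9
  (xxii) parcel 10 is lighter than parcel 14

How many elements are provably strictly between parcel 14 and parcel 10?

2

The relations place parcel 10 below parcel 14. An element lies strictly between them when it is forced above parcel 10 and also forced below parcel 14.
Above parcel 10: {parcel 8, parcel 12, parcel 13, parcel 4, parcel 3, parcel 6, parcel 7}. Below parcel 14: {parcel 2, parcel 11, parcel 8, parcel 13}.
Intersection: {parcel 8, parcel 13} — 2.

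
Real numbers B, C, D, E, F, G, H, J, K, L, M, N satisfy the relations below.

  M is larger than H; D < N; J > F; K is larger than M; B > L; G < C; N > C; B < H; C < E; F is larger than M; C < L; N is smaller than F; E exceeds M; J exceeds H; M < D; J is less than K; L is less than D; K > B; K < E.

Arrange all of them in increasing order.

G < C < L < B < H < M < D < N < F < J < K < E

Each adjacent pair is fixed by a given relation: G < C; C < L; L < B; B < H; H < M; M < D; D < N; N < F; F < J; J < K; K < E. Chaining them end to end gives the full order.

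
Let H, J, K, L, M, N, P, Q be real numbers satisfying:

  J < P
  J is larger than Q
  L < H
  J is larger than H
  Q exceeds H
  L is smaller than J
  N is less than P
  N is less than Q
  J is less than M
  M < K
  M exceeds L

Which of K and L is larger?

L < H < Q < J < M < K, by transitivity through H, Q, J, M.
So L < K; K is the larger of the two.

K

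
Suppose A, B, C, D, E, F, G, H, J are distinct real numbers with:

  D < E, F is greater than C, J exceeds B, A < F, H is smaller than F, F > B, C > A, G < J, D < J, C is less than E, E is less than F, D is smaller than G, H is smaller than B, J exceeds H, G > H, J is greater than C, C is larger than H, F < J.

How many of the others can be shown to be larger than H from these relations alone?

6

The elements the relations force above H are C, G, B, E, F, J — no chain reaches any other.
That is 6.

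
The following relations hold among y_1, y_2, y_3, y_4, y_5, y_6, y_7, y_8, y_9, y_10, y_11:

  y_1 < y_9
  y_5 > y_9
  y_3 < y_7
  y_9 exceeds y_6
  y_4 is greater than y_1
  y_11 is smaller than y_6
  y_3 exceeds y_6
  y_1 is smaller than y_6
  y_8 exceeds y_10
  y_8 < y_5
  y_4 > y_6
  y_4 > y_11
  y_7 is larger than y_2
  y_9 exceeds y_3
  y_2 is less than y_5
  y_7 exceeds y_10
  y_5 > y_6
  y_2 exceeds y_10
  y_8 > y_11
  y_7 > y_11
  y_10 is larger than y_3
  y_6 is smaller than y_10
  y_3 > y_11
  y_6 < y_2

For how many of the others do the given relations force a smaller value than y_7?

6

Directly below y_7: y_11, y_3, y_10, y_2.
One step further: y_6 (5 so far).
One step further: y_1 (6 so far).
Nothing else is reachable below y_7; 6 in all.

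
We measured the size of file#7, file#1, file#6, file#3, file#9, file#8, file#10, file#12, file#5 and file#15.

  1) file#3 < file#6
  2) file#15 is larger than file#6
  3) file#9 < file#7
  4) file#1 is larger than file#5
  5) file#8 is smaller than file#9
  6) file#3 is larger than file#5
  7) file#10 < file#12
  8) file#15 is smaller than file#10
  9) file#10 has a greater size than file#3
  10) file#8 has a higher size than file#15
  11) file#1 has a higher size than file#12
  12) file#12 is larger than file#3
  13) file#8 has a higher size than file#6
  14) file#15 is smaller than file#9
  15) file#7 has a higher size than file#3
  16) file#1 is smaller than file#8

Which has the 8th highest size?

file#6

Piecing the relations together gives one ordering: file#5 < file#3 < file#6 < file#15 < file#10 < file#12 < file#1 < file#8 < file#9 < file#7.
The 8th largest is file#6.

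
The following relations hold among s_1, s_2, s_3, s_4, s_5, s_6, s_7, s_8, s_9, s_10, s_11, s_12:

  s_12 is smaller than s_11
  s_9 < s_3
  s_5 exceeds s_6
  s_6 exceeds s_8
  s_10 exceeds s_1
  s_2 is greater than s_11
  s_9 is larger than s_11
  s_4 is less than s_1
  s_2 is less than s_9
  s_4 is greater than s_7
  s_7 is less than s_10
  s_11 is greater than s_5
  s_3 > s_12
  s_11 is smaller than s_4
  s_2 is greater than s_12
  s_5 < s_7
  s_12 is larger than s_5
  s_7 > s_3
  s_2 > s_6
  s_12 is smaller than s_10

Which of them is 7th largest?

Chaining the given pairs: s_8 < s_6 < s_5 < s_12 < s_11 < s_2 < s_9 < s_3 < s_7 < s_4 < s_1 < s_10.
Counting 7 from the largest end gives s_2.

s_2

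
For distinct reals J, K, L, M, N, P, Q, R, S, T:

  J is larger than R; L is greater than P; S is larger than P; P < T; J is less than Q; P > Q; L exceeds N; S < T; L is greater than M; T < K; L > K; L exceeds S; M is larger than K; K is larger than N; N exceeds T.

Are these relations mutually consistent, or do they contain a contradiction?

Every relation is compatible with R < J < Q < P < S < T < N < K < M < L; the set is consistent.

consistent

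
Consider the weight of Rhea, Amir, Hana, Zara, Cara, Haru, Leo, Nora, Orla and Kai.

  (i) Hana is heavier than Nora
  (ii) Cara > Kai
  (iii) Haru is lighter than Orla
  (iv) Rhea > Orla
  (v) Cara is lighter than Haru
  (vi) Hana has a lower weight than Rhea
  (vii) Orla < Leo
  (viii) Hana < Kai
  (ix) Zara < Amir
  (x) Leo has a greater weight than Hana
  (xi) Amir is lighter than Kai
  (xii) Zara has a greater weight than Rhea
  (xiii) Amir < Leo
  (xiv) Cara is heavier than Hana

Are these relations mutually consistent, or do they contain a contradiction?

We have Orla < Rhea stated directly, yet also Rhea < Zara < Amir < Kai < Cara < Haru < Orla by chaining the others — so Rhea < Orla. Contradiction.

inconsistent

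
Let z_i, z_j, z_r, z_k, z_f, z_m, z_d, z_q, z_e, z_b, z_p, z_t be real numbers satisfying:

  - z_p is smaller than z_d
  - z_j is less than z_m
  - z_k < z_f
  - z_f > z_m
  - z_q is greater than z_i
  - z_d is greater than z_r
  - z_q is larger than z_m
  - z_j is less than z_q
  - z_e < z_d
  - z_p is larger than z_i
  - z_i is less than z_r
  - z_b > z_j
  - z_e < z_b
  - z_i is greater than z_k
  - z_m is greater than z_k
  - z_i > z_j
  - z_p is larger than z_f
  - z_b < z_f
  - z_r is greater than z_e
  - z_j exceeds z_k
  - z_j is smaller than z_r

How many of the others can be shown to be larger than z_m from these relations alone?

4

Directly above z_m: z_q, z_f.
One step further: z_p (3 so far).
One step further: z_d (4 so far).
Nothing else is reachable above z_m; 4 in all.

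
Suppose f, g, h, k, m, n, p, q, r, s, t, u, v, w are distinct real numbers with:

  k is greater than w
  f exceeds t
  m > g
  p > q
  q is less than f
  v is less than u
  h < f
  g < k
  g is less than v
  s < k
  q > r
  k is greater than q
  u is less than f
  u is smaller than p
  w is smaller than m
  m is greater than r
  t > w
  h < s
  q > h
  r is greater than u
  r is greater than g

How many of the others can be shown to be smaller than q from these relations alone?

From q the given relations immediately reach h, r.
From those, g, u — 4 in total.
From those, v — 5 in total.
No other element is forced below q by the given relations, so the count is 5.

5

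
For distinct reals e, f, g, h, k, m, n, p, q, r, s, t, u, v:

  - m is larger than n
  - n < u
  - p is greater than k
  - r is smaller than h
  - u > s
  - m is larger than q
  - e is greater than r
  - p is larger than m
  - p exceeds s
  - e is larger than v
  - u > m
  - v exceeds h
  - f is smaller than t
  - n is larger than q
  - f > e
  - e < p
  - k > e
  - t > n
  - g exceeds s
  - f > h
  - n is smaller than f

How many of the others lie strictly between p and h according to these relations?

The relations place h below p. An element lies strictly between them when it is forced above h and also forced below p.
Above h: {v, e, k, f, t}. Below p: {q, s, n, r, v, e, m, k}.
Intersection: {v, e, k} — 3.

3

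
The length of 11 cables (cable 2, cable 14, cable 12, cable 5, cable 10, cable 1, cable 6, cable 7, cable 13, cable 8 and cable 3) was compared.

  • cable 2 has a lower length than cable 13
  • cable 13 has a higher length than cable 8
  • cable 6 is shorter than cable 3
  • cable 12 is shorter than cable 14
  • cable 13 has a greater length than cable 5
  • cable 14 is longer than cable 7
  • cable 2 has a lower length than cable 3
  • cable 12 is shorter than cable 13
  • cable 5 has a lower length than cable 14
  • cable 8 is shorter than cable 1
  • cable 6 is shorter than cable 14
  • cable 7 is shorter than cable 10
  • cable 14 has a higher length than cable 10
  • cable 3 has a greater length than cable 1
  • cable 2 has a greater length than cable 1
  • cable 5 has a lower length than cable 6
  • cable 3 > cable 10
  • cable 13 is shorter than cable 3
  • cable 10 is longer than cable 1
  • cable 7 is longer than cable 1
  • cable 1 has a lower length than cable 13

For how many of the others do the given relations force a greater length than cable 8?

7

From cable 8 the given relations immediately reach cable 1, cable 13.
From those, cable 2, cable 7, cable 10, cable 3 — 6 in total.
From those, cable 14 — 7 in total.
No other element is forced above cable 8 by the given relations, so the count is 7.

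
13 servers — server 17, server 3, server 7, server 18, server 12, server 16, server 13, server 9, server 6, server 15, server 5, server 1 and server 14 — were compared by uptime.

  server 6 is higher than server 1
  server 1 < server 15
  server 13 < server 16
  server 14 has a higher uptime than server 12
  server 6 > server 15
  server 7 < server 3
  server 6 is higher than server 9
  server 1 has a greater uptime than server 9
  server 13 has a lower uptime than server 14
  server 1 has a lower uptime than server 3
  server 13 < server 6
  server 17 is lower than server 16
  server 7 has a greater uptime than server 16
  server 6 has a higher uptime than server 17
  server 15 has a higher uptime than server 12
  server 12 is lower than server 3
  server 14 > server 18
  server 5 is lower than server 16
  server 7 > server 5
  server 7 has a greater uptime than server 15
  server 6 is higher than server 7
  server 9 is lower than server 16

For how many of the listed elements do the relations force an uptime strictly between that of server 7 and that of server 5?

Chaining upward from server 5 reaches: server 16, server 6, server 3.
Chaining downward from server 7 reaches: server 9, server 13, server 1, server 17, server 12, server 16, server 15.
Strictly between server 5 and server 7 are those in both lists: server 16 — 1 element.

1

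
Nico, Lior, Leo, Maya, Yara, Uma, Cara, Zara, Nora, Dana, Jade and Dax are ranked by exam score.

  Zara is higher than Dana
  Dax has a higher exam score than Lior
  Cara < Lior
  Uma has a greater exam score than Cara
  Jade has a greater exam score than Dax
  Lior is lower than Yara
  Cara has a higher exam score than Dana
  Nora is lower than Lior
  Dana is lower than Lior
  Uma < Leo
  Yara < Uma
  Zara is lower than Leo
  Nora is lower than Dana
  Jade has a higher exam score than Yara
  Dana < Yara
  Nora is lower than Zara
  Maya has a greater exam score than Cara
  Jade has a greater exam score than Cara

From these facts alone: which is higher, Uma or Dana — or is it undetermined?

Uma

Chaining the given relations: Dana < Cara < Lior < Yara < Uma.
So Uma is higher.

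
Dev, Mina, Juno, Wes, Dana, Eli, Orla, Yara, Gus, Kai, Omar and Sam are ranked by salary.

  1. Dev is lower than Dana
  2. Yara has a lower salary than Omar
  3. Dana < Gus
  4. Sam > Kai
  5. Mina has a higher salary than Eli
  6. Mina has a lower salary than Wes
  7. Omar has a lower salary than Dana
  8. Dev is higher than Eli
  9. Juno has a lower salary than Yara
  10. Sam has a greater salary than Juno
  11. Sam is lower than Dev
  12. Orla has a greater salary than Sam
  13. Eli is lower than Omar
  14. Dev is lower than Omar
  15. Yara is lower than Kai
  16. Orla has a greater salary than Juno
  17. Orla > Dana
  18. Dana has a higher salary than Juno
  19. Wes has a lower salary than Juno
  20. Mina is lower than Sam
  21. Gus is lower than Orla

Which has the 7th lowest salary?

Piecing the relations together gives one ordering: Eli < Mina < Wes < Juno < Yara < Kai < Sam < Dev < Omar < Dana < Gus < Orla.
The 7th smallest is Sam.

Sam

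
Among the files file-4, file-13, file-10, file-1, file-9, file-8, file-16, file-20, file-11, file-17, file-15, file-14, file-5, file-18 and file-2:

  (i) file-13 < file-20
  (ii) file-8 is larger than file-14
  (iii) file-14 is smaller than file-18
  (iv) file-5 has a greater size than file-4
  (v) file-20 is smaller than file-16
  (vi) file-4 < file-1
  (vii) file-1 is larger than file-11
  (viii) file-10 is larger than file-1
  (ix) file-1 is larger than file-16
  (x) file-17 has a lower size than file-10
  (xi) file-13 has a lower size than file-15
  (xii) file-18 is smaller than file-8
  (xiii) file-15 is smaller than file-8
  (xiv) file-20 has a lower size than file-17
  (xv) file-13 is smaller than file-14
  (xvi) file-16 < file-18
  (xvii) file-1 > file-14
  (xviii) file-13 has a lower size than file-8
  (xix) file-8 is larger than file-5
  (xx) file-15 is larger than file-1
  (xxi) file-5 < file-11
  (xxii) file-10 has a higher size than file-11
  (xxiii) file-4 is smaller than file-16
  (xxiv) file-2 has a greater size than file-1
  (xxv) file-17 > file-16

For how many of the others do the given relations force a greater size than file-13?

The elements the relations force above file-13 are file-14, file-20, file-16, file-17, file-18, file-1, file-15, file-8, file-10, file-2 — no chain reaches any other.
That is 10.

10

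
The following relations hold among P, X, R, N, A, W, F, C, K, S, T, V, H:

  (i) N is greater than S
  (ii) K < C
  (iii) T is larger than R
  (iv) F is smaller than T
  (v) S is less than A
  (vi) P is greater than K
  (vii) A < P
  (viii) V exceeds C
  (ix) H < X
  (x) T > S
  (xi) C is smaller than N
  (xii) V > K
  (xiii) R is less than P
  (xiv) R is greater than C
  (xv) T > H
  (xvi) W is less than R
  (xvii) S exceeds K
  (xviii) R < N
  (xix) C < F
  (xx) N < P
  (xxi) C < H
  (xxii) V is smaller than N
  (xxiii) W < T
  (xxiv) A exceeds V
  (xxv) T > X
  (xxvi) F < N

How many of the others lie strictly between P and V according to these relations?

2

Chaining upward from V reaches: A, N.
Chaining downward from P reaches: K, C, W, F, S, R, A, N.
Strictly between V and P are those in both lists: A, N — 2 elements.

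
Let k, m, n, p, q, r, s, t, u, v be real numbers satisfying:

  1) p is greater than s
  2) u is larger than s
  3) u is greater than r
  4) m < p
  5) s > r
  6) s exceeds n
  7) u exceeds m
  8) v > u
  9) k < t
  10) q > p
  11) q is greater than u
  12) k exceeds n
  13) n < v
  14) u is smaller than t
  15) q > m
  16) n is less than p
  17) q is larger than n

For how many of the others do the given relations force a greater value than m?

From m the given relations immediately reach p, u, q.
From those, v, t — 5 in total.
Nothing else is reachable above m; 5 in all.

5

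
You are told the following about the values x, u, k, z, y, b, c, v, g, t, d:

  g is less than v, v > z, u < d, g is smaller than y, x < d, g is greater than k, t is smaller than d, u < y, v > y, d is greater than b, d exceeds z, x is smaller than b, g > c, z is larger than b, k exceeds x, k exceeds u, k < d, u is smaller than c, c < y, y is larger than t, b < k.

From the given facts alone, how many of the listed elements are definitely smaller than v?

Directly below v: g, z, y.
One step further: u, b, k, c, t (8 so far).
One step further: x (9 so far).
No other element is forced below v by the given relations, so the count is 9.

9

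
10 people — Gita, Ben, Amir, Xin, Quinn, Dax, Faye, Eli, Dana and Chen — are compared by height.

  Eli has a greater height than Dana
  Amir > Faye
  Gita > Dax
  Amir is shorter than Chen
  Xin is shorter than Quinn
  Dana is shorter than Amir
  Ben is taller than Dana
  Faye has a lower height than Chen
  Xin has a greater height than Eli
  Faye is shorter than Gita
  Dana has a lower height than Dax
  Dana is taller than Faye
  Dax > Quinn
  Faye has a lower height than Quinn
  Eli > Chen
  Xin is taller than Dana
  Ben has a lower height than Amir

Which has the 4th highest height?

The consecutive relations fix a unique order: Faye < Dana < Ben < Amir < Chen < Eli < Xin < Quinn < Dax < Gita.
The 4th largest is Xin.

Xin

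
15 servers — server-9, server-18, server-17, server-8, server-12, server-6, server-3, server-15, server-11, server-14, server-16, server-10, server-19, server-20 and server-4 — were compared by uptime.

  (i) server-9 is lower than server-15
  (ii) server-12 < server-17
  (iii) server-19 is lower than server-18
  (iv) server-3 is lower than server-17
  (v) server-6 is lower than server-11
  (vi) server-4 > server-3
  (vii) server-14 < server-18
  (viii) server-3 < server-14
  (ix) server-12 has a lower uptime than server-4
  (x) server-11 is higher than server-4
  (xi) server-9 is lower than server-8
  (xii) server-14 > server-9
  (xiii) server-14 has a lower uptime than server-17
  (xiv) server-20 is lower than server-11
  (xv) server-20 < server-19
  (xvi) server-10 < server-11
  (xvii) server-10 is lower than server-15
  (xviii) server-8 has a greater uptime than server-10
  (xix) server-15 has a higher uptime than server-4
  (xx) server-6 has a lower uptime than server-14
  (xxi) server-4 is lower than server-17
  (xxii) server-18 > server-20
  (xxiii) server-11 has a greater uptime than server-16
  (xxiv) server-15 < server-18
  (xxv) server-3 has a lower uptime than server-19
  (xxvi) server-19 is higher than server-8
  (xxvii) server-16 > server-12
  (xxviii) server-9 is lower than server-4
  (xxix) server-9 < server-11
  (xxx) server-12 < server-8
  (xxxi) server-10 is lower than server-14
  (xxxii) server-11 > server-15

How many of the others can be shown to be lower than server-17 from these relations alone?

7

From server-17 the given relations immediately reach server-12, server-3, server-4, server-14.
From those, server-10, server-6, server-9 — 7 in total.
No other element is forced below server-17 by the given relations, so the count is 7.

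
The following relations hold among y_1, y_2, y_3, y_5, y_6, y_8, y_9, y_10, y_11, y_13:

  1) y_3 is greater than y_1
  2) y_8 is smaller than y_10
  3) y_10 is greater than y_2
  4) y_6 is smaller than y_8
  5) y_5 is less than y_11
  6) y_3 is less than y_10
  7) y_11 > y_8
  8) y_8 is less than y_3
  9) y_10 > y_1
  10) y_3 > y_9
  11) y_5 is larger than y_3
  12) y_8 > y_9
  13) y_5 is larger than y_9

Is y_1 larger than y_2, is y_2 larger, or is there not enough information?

undetermined

Following every chain through y_1: above y_1 we get y_3, y_5, y_10, y_11.
y_2 is not reached, and no chain runs the other way from y_2 to y_1.
So the given relations leave the order of y_1 and y_2 undetermined.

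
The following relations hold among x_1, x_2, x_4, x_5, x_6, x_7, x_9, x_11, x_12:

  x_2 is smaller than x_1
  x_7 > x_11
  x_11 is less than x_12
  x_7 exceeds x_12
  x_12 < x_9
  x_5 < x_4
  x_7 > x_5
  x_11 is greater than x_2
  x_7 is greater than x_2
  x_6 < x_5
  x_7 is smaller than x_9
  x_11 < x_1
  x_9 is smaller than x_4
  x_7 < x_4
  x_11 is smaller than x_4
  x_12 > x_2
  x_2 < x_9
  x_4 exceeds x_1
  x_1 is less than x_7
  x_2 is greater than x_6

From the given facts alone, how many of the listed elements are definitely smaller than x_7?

Directly below x_7: x_2, x_11, x_1, x_5, x_12.
One step further: x_6 (6 so far).
Nothing else is reachable below x_7; 6 in all.

6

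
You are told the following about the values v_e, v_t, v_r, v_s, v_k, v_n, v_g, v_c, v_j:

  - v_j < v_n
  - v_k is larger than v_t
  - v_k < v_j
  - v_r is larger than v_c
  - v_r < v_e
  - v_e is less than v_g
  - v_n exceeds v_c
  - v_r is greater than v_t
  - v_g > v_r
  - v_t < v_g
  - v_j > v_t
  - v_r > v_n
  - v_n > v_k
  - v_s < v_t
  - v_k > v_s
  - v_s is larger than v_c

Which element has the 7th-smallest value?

The consecutive relations fix a unique order: v_c < v_s < v_t < v_k < v_j < v_n < v_r < v_e < v_g.
The 7th smallest is v_r.

v_r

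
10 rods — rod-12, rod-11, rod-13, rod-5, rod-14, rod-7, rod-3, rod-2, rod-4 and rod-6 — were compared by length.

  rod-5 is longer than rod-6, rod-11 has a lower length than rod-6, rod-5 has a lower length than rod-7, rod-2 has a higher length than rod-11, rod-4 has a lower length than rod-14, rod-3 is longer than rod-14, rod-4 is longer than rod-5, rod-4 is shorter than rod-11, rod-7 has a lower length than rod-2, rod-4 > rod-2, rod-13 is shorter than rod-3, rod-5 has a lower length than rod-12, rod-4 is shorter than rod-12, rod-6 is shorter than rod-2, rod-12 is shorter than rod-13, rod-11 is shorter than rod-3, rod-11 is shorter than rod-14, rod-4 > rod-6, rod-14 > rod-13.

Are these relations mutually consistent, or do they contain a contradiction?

Chaining the given relations yields rod-11 < rod-6 < rod-5 < rod-7 < rod-2 < rod-4, so rod-11 < rod-4. But one relation states rod-4 < rod-11. These cannot both hold.

inconsistent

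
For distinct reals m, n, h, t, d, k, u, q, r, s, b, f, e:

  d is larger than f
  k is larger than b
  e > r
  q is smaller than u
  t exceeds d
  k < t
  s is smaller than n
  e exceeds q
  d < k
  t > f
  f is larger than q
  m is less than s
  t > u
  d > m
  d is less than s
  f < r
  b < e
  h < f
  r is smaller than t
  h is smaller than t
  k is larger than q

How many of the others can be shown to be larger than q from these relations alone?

9

The elements the relations force above q are f, u, d, s, r, k, t, n, e — no chain reaches any other.
That is 9.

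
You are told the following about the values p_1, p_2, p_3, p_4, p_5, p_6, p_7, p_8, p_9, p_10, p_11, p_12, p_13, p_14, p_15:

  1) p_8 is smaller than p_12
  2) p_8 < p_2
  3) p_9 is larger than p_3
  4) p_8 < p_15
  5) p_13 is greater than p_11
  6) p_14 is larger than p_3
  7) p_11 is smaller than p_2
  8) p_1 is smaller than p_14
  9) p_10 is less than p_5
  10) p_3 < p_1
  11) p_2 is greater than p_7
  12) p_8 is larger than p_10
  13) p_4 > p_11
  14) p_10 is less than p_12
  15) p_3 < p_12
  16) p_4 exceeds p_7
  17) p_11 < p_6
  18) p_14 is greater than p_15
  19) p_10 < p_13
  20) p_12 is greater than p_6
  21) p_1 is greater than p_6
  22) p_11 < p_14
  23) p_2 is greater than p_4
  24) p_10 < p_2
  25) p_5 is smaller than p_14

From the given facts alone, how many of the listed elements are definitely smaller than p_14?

8

The elements the relations force below p_14 are p_10, p_11, p_3, p_8, p_6, p_15, p_1, p_5 — no chain reaches any other.
That is 8.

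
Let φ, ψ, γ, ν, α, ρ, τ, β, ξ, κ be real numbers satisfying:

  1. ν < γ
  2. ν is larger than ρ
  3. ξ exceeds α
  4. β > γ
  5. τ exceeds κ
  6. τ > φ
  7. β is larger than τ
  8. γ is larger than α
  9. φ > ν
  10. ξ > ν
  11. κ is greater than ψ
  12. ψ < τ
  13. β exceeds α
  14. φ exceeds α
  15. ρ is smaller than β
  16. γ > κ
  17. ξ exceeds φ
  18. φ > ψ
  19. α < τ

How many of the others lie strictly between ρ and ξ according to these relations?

2

The relations place ρ below ξ. An element lies strictly between them when it is forced above ρ and also forced below ξ.
Above ρ: {ν, φ, γ, τ, β}. Below ξ: {ν, ψ, α, φ}.
Intersection: {ν, φ} — 2.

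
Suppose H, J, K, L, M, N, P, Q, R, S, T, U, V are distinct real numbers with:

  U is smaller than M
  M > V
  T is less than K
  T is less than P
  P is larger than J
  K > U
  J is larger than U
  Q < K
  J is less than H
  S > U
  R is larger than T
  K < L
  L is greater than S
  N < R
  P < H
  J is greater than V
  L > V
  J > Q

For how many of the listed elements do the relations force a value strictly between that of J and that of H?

1

Chaining upward from J reaches: P.
Chaining downward from H reaches: Q, V, T, U, P.
Strictly between J and H are those in both lists: P — 1 element.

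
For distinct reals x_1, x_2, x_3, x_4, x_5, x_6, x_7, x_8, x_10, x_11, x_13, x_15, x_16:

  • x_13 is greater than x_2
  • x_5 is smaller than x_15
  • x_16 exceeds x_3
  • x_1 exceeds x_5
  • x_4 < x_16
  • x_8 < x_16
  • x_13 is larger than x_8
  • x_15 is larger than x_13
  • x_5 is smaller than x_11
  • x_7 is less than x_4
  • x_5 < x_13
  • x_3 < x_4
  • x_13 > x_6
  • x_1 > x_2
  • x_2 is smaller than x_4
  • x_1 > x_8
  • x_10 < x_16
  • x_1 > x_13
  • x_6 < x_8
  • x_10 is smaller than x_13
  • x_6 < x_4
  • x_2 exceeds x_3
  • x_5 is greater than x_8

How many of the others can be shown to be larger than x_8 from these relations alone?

6

Directly above x_8: x_5, x_13, x_1, x_16.
One step further: x_11, x_15 (6 so far).
No other element is forced above x_8 by the given relations, so the count is 6.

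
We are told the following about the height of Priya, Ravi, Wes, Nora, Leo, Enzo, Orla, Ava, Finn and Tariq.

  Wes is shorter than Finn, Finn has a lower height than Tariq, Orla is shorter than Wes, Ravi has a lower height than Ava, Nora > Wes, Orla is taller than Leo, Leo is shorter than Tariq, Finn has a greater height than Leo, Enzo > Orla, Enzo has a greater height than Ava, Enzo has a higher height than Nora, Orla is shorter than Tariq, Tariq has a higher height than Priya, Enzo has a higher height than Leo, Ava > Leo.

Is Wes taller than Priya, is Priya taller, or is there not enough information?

undetermined

Following every chain through Priya: above Priya we get Tariq.
Wes is not reached, and no chain runs the other way from Wes to Priya.
So the given relations leave the order of Priya and Wes undetermined.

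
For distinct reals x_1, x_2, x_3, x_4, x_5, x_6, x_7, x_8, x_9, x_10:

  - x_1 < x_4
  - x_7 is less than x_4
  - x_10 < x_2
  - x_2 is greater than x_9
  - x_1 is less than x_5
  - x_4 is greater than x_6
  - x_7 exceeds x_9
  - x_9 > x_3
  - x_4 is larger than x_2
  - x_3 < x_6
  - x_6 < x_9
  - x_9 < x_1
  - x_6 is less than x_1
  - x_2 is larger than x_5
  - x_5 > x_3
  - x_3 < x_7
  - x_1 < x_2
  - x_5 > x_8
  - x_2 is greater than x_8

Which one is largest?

Chaining downward from x_4: directly below it, x_6, x_7, x_1, x_2; then x_3, x_10, x_9, x_8, x_5.
That covers every other element, and nothing is given above x_4, so x_4 is the largest.

x_4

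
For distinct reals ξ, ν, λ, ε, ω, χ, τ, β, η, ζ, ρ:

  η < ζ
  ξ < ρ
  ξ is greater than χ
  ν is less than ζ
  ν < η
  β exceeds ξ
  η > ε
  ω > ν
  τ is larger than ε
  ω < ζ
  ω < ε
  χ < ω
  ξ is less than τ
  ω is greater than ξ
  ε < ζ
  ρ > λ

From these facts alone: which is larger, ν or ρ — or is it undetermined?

Following every chain through ν: above ν we get ω, ε, τ, η, ζ.
ρ is not reached, and no chain runs the other way from ρ to ν.
So the given relations leave the order of ν and ρ undetermined.

undetermined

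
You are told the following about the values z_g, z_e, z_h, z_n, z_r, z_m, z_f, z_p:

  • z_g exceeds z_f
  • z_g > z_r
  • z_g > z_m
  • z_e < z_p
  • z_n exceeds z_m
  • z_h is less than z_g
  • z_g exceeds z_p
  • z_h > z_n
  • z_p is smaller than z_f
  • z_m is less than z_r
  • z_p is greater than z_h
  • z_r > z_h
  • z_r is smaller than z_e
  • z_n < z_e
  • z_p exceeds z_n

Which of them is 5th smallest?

The consecutive relations fix a unique order: z_m < z_n < z_h < z_r < z_e < z_p < z_f < z_g.
Counting 5 from the smallest end gives z_e.

z_e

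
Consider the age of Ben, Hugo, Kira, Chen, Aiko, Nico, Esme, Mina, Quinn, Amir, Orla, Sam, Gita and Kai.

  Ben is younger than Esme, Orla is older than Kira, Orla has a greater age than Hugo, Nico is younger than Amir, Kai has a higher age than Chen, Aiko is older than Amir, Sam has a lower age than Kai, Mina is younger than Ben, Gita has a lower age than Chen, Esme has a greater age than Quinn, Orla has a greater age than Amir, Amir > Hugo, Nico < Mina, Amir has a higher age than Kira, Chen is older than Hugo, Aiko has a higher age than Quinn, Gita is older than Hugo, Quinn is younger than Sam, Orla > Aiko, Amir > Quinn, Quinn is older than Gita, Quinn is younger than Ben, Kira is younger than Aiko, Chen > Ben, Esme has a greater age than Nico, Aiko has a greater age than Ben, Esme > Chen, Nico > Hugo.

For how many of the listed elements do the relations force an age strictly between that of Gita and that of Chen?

The relations place Gita below Chen. An element lies strictly between them when it is forced above Gita and also forced below Chen.
Above Gita: {Quinn, Amir, Ben, Sam, Esme, Aiko, Kai, Orla}. Below Chen: {Hugo, Nico, Mina, Quinn, Ben}.
Intersection: {Quinn, Ben} — 2.

2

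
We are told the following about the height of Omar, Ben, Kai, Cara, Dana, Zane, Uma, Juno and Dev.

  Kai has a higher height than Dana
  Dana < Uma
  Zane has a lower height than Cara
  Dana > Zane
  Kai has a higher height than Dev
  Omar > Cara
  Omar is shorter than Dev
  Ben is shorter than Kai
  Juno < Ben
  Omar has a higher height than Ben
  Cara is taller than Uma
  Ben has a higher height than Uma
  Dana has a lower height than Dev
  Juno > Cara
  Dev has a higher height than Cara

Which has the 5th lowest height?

Juno

The consecutive relations fix a unique order: Zane < Dana < Uma < Cara < Juno < Ben < Omar < Dev < Kai.
Counting 5 from the smallest end gives Juno.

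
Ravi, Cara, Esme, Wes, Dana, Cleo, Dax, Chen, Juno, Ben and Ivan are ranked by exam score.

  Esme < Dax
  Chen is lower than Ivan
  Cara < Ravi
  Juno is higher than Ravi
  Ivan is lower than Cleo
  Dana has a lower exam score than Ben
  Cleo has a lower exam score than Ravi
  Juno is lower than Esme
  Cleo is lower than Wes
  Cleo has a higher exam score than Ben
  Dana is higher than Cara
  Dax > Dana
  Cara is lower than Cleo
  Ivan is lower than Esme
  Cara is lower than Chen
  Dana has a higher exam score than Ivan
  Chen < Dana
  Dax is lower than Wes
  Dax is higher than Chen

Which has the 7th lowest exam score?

Ravi

Chaining the given pairs: Cara < Chen < Ivan < Dana < Ben < Cleo < Ravi < Juno < Esme < Dax < Wes.
The 7th smallest is Ravi.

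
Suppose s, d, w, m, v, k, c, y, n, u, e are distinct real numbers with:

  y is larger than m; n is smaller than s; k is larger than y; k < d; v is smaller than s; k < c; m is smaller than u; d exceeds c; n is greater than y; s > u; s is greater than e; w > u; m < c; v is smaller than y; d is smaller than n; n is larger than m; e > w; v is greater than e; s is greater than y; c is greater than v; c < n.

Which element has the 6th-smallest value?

The consecutive relations fix a unique order: m < u < w < e < v < y < k < c < d < n < s.
Counting 6 from the smallest end gives y.

y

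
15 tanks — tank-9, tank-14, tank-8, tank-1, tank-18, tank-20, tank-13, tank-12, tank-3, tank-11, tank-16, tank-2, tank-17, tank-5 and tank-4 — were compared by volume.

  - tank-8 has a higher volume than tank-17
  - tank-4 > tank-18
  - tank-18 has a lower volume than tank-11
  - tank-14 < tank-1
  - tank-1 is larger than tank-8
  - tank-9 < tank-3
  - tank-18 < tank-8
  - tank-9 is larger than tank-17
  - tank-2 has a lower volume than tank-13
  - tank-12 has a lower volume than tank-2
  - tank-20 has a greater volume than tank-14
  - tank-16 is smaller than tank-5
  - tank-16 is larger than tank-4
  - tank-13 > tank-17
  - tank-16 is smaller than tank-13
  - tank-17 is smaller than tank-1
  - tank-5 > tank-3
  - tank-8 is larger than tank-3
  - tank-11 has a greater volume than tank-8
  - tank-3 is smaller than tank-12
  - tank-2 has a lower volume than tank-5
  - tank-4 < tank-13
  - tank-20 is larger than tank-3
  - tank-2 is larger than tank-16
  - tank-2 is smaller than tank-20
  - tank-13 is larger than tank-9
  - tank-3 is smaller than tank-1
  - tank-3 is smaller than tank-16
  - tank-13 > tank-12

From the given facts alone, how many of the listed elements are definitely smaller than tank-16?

Directly below tank-16: tank-3, tank-4.
One step further: tank-18, tank-9 (4 so far).
One step further: tank-17 (5 so far).
Nothing else is reachable below tank-16; 5 in all.

5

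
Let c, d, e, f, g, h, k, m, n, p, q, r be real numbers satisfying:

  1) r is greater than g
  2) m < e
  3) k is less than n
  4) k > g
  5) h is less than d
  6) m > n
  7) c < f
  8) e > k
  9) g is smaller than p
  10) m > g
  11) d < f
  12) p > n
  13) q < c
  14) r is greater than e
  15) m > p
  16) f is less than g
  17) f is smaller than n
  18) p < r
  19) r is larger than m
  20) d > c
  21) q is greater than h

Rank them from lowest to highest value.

h < q < c < d < f < g < k < n < p < m < e < r

Each adjacent pair is fixed by a given relation: h < q; q < c; c < d; d < f; f < g; g < k; k < n; n < p; p < m; m < e; e < r. Chaining them end to end gives the full order.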